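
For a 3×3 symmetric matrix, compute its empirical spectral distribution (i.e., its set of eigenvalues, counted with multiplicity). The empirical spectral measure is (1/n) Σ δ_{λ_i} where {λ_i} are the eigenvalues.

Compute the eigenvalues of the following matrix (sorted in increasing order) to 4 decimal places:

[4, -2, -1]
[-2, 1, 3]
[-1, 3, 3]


Since M is real symmetric, all three eigenvalues are real; they are the roots of det(λI − M) = λ³ − (tr M) λ² + s λ − det M, where s is the sum of the principal 2×2 minors.
tr M = 4 + 1 + 3 = 8.
s = (4·1 − (-2)²) + (4·3 − (-1)²) + (1·3 − 3²) = 0 + 11 + (-6) = 5.
det M (expand along row 1) = 4·(-6) − (-2)·(-3) + (-1)·(-5) = -25.
Characteristic polynomial: λ³ − 8λ² + 5λ + 25 = 0.
Substitute λ = y + (tr M)/3 = y + 2.666667 to remove the quadratic term: y³ + p·y + q = 0 with p = s − (tr M)²/3 = -16.333333 and q = −2(tr M)³/27 + (tr M)·s/3 − det M = 0.407407.
Three real roots ⇒ use the trigonometric (Viète) form: r = 2√(−p/3) = 4.666667, φ = arccos(3q/(p·r)) = arccos(-0.016035) = 1.586832 rad.
y_k = r·cos(φ/3 − 2πk/3) for k = 0, 1, 2 gives y = 4.028922, 0.024944, -4.053866.
λ_k = y_k + 2.666667 gives λ = 6.6956, 2.6916, -1.3872 (check: the sum is 8.0000 = tr M).

Eigenvalues sorted in increasing order: [-1.3872, 2.6916, 6.6956].


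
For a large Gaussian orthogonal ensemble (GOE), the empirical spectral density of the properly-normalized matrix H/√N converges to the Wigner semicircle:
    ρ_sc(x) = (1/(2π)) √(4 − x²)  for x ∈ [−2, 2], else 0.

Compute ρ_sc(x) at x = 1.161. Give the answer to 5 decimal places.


ρ_sc(x) = (1/(2π)) √(4 − x²). With x = 1.161:
  4 − x² = 4 − (1.161)² = 4 − 1.347921 = 2.652079.
  √(4 − x²) = 1.628520.
  1/(2π) = 0.159155.
  ρ_sc(1.161) = 0.159155 · 1.628520 = 0.259187.

Rounded to 5 decimal places: ρ_sc(1.161) ≈ 0.25919.


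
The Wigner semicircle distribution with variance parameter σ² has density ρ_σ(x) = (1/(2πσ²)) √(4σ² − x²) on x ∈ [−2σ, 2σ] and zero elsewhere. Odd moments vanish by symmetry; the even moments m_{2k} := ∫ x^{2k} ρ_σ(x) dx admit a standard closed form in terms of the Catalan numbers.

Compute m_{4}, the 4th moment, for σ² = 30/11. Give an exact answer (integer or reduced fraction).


By the scaled semicircle moment identity, m_{2k} = σ^{2k} · C_k with k = 2.
C_2 = (1/(k+1)) · C(2k, k) = (1/3) · C(4, 2) = (1/3) · 6 = 2.
σ^{2k} = (σ²)^k = (30/11)^2 = 900/121.

Therefore m_{4} = σ^{4} · C_2 = (900/121) · 2 = 1800/121.


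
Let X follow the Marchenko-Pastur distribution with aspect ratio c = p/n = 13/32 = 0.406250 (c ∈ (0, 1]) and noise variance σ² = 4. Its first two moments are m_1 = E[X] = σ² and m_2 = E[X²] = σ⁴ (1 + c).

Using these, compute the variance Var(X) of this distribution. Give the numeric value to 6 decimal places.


m_1 = E[X] = σ² = 4, so m_1² = 16.
m_2 = E[X²] = σ⁴ (1 + c) = 16 · (1 + 0.406250) = 16 · 1.406250 = 22.500000.
(Note m_2 − m_1² simplifies to c · σ⁴ = 0.406250 · 16.)

Var(X) = m_2 − m_1² = 22.500000 − 16 = 6.500000.


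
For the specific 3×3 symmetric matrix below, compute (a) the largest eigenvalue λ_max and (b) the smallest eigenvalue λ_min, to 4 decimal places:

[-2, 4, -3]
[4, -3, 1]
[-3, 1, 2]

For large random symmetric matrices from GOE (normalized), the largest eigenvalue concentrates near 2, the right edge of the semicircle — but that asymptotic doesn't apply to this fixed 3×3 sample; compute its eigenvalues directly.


Since M is real symmetric, all three eigenvalues are real; they are the roots of det(λI − M) = λ³ − (tr M) λ² + s λ − det M, where s is the sum of the principal 2×2 minors.
tr M = -2 + (-3) + 2 = -3.
s = ((-2)·(-3) − 4²) + ((-2)·2 − (-3)²) + ((-3)·2 − 1²) = -10 + (-13) + (-7) = -30.
det M (expand along row 1) = (-2)·(-7) − 4·11 + (-3)·(-5) = -15.
Characteristic polynomial: λ³ + 3λ² − 30λ + 15 = 0.
Substitute λ = y + (tr M)/3 = y − 1.000000 to remove the quadratic term: y³ + p·y + q = 0 with p = s − (tr M)²/3 = -33.000000 and q = −2(tr M)³/27 + (tr M)·s/3 − det M = 47.000000.
Three real roots ⇒ use the trigonometric (Viète) form: r = 2√(−p/3) = 6.633250, φ = arccos(3q/(p·r)) = arccos(-0.644138) = 2.270692 rad.
y_k = r·cos(φ/3 − 2πk/3) for k = 0, 1, 2 gives y = 4.822174, 1.533527, -6.355701.
λ_k = y_k − 1.000000 gives λ = 3.8222, 0.5335, -7.3557 (check: the sum is -3.0000 = tr M).

Hence λ_max = 3.8222 and λ_min = -7.3557.


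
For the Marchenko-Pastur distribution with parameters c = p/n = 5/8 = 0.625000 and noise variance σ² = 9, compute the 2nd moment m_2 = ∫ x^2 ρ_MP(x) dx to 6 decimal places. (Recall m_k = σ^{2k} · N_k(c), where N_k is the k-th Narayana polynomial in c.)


E[X²] = σ⁴ (1 + c) (second MP moment). With σ² = 9 (so σ⁴ = 81) and c = 5/8 = 0.625000: E[X²] = 81 · (1 + 0.625000) = 81 · 1.625000.

So E[X^2] = 131.625000.


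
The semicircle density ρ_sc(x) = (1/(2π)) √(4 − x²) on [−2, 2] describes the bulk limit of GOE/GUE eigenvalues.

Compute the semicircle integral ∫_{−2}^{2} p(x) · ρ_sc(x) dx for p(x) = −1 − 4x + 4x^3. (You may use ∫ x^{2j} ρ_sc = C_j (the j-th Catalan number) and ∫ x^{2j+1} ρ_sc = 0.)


Write p(x) = Σ a_i x^i, split into monomials and integrate each against ρ_sc separately.
Using ∫ x^{2j} ρ_sc = C_j = (1/(j+1)) C(2j, j) (Catalan numbers) and ∫ x^{2j+1} ρ_sc = 0 (odd monomials vanish by symmetry):
  i = 0 (even): a_0 · C_{0} = -1 · 1 = -1
  i = 1 (odd): ∫ x^1 ρ_sc = 0 (vanishes)
  i = 3 (odd): ∫ x^3 ρ_sc = 0 (vanishes)

Summing the contributions: ∫_{−2}^{2} p(x) ρ_sc(x) dx = -1.


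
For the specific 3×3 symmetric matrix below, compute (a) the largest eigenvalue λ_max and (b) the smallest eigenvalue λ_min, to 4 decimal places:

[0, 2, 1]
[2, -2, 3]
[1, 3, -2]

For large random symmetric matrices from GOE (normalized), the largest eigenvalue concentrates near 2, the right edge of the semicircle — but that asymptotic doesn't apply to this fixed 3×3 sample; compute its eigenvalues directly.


Since M is real symmetric, all three eigenvalues are real; they are the roots of det(λI − M) = λ³ − (tr M) λ² + s λ − det M, where s is the sum of the principal 2×2 minors.
tr M = 0 + (-2) + (-2) = -4.
s = (0·(-2) − 2²) + (0·(-2) − 1²) + ((-2)·(-2) − 3²) = -4 + (-1) + (-5) = -10.
det M (expand along row 1) = 0·(-5) − 2·(-7) + 1·8 = 22.
Characteristic polynomial: λ³ + 4λ² − 10λ − 22 = 0.
Substitute λ = y + (tr M)/3 = y − 1.333333 to remove the quadratic term: y³ + p·y + q = 0 with p = s − (tr M)²/3 = -15.333333 and q = −2(tr M)³/27 + (tr M)·s/3 − det M = -3.925926.
Three real roots ⇒ use the trigonometric (Viète) form: r = 2√(−p/3) = 4.521553, φ = arccos(3q/(p·r)) = arccos(0.169879) = 1.400090 rad.
y_k = r·cos(φ/3 − 2πk/3) for k = 0, 1, 2 gives y = 4.038016, -0.257148, -3.780869.
λ_k = y_k − 1.333333 gives λ = 2.7047, -1.5905, -5.1142 (check: the sum is -4.0000 = tr M).

Hence λ_max = 2.7047 and λ_min = -5.1142.


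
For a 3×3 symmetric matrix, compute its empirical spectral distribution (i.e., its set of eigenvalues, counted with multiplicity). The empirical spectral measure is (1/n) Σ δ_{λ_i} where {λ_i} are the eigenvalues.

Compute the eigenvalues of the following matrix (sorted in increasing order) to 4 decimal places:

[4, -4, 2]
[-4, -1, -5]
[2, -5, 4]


Since M is real symmetric, all three eigenvalues are real; they are the roots of det(λI − M) = λ³ − (tr M) λ² + s λ − det M, where s is the sum of the principal 2×2 minors.
tr M = 4 + (-1) + 4 = 7.
s = (4·(-1) − (-4)²) + (4·4 − 2²) + ((-1)·4 − (-5)²) = -20 + 12 + (-29) = -37.
det M (expand along row 1) = 4·(-29) − (-4)·(-6) + 2·22 = -96.
Characteristic polynomial: λ³ − 7λ² − 37λ + 96 = 0.
Substitute λ = y + (tr M)/3 = y + 2.333333 to remove the quadratic term: y³ + p·y + q = 0 with p = s − (tr M)²/3 = -53.333333 and q = −2(tr M)³/27 + (tr M)·s/3 − det M = -15.740741.
Three real roots ⇒ use the trigonometric (Viète) form: r = 2√(−p/3) = 8.432740, φ = arccos(3q/(p·r)) = arccos(0.104998) = 1.465605 rad.
y_k = r·cos(φ/3 − 2πk/3) for k = 0, 1, 2 gives y = 7.446290, -0.295623, -7.150667.
λ_k = y_k + 2.333333 gives λ = 9.7796, 2.0377, -4.8173 (check: the sum is 7.0000 = tr M).

Eigenvalues sorted in increasing order: [-4.8173, 2.0377, 9.7796].


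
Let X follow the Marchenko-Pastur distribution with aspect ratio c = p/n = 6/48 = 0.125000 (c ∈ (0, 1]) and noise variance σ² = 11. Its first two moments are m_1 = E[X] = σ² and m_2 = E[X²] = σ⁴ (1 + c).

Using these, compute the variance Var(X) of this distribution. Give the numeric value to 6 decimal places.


m_1 = E[X] = σ² = 11, so m_1² = 121.
m_2 = E[X²] = σ⁴ (1 + c) = 121 · (1 + 0.125000) = 121 · 1.125000 = 136.125000.
(Note m_2 − m_1² simplifies to c · σ⁴ = 0.125000 · 121.)

Var(X) = m_2 − m_1² = 136.125000 − 121 = 15.125000.


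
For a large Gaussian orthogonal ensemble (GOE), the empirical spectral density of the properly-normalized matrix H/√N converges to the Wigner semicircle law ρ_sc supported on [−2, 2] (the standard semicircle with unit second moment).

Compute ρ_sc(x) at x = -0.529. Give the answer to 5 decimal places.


ρ_sc(x) = (1/(2π)) √(4 − x²). With x = -0.529:
  4 − x² = 4 − (-0.529)² = 4 − 0.279841 = 3.720159.
  √(4 − x²) = 1.928771.
  1/(2π) = 0.159155.
  ρ_sc(-0.529) = 0.159155 · 1.928771 = 0.306973.

Rounded to 5 decimal places: ρ_sc(-0.529) ≈ 0.30697.


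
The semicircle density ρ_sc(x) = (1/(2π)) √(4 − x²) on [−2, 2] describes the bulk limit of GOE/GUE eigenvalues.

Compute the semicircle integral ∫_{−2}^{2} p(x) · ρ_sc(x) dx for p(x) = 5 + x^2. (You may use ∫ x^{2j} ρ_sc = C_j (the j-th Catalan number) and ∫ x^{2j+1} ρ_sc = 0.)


Write p(x) = Σ a_i x^i, split into monomials and integrate each against ρ_sc separately.
Using ∫ x^{2j} ρ_sc = C_j = (1/(j+1)) C(2j, j) (Catalan numbers) and ∫ x^{2j+1} ρ_sc = 0 (odd monomials vanish by symmetry):
  i = 0 (even): a_0 · C_{0} = 5 · 1 = 5
  i = 2 (even): a_2 · C_{1} = 1 · 1 = 1

Summing the contributions: ∫_{−2}^{2} p(x) ρ_sc(x) dx = 5 + 1 = 6.


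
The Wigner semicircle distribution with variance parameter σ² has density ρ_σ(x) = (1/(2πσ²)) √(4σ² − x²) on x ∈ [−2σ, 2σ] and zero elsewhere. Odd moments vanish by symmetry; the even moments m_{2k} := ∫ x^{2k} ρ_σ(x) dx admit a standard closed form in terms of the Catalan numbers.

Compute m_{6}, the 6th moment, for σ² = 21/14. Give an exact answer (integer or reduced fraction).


By the scaled semicircle moment identity, m_{2k} = σ^{2k} · C_k with k = 3.
C_3 = (1/(k+1)) · C(2k, k) = (1/4) · C(6, 3) = (1/4) · 20 = 5.
σ^{2k} = (σ²)^k = (21/14)^3 = 27/8.

Therefore m_{6} = σ^{6} · C_3 = (27/8) · 5 = 135/8.


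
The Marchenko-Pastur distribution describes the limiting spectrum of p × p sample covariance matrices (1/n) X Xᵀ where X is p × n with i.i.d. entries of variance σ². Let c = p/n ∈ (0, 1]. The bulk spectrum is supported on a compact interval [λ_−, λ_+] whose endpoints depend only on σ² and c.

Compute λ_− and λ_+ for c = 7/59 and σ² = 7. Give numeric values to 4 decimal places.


c = 7/59 = 0.118644; √c = 0.344447.
λ_− = σ² (1 − √c)² = 7 · (1 − 0.344447)² = 7 · (0.655553)² = 3.008244.
λ_+ = σ² (1 + √c)² = 7 · (1 + 0.344447)² = 7 · (1.344447)² = 12.652773.

Rounded to 4 decimal places: λ_− ≈ 3.0082, λ_+ ≈ 12.6528.


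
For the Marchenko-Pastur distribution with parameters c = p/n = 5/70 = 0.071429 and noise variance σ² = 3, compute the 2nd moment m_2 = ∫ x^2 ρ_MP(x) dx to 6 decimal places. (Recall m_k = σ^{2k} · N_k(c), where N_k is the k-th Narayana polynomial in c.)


E[X²] = σ⁴ (1 + c) (second MP moment). With σ² = 3 (so σ⁴ = 9) and c = 5/70 = 0.071429: E[X²] = 9 · (1 + 0.071429) = 9 · 1.071429.

So E[X^2] = 9.642857.


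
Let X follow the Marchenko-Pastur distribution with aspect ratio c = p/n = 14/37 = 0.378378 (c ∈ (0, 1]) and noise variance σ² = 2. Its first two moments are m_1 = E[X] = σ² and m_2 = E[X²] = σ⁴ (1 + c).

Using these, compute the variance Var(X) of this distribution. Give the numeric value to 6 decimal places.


m_1 = E[X] = σ² = 2, so m_1² = 4.
m_2 = E[X²] = σ⁴ (1 + c) = 4 · (1 + 0.378378) = 4 · 1.378378 = 5.513514.
(Note m_2 − m_1² simplifies to c · σ⁴ = 0.378378 · 4.)

Var(X) = m_2 − m_1² = 5.513514 − 4 = 1.513514.


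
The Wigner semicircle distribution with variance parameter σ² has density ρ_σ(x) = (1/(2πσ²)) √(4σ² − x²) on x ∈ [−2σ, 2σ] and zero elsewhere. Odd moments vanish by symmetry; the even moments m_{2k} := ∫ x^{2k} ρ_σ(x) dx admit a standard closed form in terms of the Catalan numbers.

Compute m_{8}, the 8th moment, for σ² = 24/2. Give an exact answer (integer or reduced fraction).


By the scaled semicircle moment identity, m_{2k} = σ^{2k} · C_k with k = 4.
C_4 = (1/(k+1)) · C(2k, k) = (1/5) · C(8, 4) = (1/5) · 70 = 14.
σ^{2k} = (σ²)^k = (24/2)^4 = 20736.

Therefore m_{8} = σ^{8} · C_4 = 20736 · 14 = 290304.


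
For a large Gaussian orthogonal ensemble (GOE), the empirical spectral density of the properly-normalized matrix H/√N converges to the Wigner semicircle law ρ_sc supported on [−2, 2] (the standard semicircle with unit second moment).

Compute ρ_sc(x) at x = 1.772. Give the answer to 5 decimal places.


ρ_sc(x) = (1/(2π)) √(4 − x²). With x = 1.772:
  4 − x² = 4 − (1.772)² = 4 − 3.139984 = 0.860016.
  √(4 − x²) = 0.927370.
  1/(2π) = 0.159155.
  ρ_sc(1.772) = 0.159155 · 0.927370 = 0.147596.

Rounded to 5 decimal places: ρ_sc(1.772) ≈ 0.14760.


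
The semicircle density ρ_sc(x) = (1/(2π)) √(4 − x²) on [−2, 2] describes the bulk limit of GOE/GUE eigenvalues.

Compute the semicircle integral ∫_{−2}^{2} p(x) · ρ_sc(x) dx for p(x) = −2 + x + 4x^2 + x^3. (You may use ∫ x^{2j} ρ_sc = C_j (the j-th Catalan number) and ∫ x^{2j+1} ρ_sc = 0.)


Write p(x) = Σ a_i x^i, split into monomials and integrate each against ρ_sc separately.
Using ∫ x^{2j} ρ_sc = C_j = (1/(j+1)) C(2j, j) (Catalan numbers) and ∫ x^{2j+1} ρ_sc = 0 (odd monomials vanish by symmetry):
  i = 0 (even): a_0 · C_{0} = -2 · 1 = -2
  i = 1 (odd): ∫ x^1 ρ_sc = 0 (vanishes)
  i = 2 (even): a_2 · C_{1} = 4 · 1 = 4
  i = 3 (odd): ∫ x^3 ρ_sc = 0 (vanishes)

Summing the contributions: ∫_{−2}^{2} p(x) ρ_sc(x) dx = (-2) + 4 = 2.


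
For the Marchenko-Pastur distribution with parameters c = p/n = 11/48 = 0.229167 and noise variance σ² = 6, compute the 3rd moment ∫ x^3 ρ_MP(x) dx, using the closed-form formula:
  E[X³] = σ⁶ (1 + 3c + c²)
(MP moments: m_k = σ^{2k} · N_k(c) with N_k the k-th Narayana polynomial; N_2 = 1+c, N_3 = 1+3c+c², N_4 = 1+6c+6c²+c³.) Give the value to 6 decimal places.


E[X³] = σ⁶ (1 + 3c + c²) (third MP moment). With σ² = 6 (so σ⁶ = 216) and c = 11/48 = 0.229167: E[X³] = 216 · (1 + 3·0.229167 + (0.229167)²) = 216 · 1.740017.

So E[X^3] = 375.843750.


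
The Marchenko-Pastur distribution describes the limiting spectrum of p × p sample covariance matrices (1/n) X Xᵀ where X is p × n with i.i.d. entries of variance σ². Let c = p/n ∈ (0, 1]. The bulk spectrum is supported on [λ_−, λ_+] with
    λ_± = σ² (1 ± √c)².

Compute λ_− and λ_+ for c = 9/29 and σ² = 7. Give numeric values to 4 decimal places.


c = 9/29 = 0.310345; √c = 0.557086.
λ_− = σ² (1 − √c)² = 7 · (1 − 0.557086)² = 7 · (0.442914)² = 1.373210.
λ_+ = σ² (1 + √c)² = 7 · (1 + 0.557086)² = 7 · (1.557086)² = 16.971618.

Rounded to 4 decimal places: λ_− ≈ 1.3732, λ_+ ≈ 16.9716.


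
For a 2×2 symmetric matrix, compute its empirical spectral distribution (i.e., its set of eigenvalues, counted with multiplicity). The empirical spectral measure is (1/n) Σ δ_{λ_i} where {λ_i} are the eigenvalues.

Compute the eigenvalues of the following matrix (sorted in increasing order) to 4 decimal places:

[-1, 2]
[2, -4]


Since M is real symmetric, both eigenvalues are real; they are the roots of det(λI − M) = λ² − (tr M) λ + det M.
tr M = -1 + (-4) = -5.
det M = (-1)·(-4) − 2² = 4 − 4 = 0.
Characteristic polynomial: λ² + 5λ = 0.
Discriminant Δ = (tr M)² − 4·det M = 25 − 0 = 25; √Δ = 5.000000.
λ = (tr M ± √Δ)/2 = (-5 ± 5.000000)/2, giving (tr M − √Δ)/2 = -5.0000 and (tr M + √Δ)/2 = 0.0000.

Eigenvalues sorted in increasing order: [-5.0000, 0.0000].


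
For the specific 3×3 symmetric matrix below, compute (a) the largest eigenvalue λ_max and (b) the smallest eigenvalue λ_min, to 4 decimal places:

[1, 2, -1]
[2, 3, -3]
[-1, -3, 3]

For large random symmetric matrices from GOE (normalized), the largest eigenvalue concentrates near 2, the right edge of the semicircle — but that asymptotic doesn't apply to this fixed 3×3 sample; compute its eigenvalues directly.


Since M is real symmetric, all three eigenvalues are real; they are the roots of det(λI − M) = λ³ − (tr M) λ² + s λ − det M, where s is the sum of the principal 2×2 minors.
tr M = 1 + 3 + 3 = 7.
s = (1·3 − 2²) + (1·3 − (-1)²) + (3·3 − (-3)²) = -1 + 2 + 0 = 1.
det M (expand along row 1) = 1·0 − 2·3 + (-1)·(-3) = -3.
Characteristic polynomial: λ³ − 7λ² + λ + 3 = 0.
Substitute λ = y + (tr M)/3 = y + 2.333333 to remove the quadratic term: y³ + p·y + q = 0 with p = s − (tr M)²/3 = -15.333333 and q = −2(tr M)³/27 + (tr M)·s/3 − det M = -20.074074.
Three real roots ⇒ use the trigonometric (Viète) form: r = 2√(−p/3) = 4.521553, φ = arccos(3q/(p·r)) = arccos(0.868625) = 0.518375 rad.
y_k = r·cos(φ/3 − 2πk/3) for k = 0, 1, 2 gives y = 4.454221, -1.553858, -2.900363.
λ_k = y_k + 2.333333 gives λ = 6.7876, 0.7795, -0.5670 (check: the sum is 7.0000 = tr M).

Hence λ_max = 6.7876 and λ_min = -0.5670.


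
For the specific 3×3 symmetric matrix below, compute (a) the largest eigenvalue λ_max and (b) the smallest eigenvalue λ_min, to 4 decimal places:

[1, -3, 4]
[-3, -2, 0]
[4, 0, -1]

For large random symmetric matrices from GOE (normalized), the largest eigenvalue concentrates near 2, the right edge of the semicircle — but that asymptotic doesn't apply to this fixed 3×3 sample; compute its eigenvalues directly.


Since M is real symmetric, all three eigenvalues are real; they are the roots of det(λI − M) = λ³ − (tr M) λ² + s λ − det M, where s is the sum of the principal 2×2 minors.
tr M = 1 + (-2) + (-1) = -2.
s = (1·(-2) − (-3)²) + (1·(-1) − 4²) + ((-2)·(-1) − 0²) = -11 + (-17) + 2 = -26.
det M (expand along row 1) = 1·2 − (-3)·3 + 4·8 = 43.
Characteristic polynomial: λ³ + 2λ² − 26λ − 43 = 0.
Substitute λ = y + (tr M)/3 = y − 0.666667 to remove the quadratic term: y³ + p·y + q = 0 with p = s − (tr M)²/3 = -27.333333 and q = −2(tr M)³/27 + (tr M)·s/3 − det M = -25.074074.
Three real roots ⇒ use the trigonometric (Viète) form: r = 2√(−p/3) = 6.036923, φ = arccos(3q/(p·r)) = arccos(0.455867) = 1.097451 rad.
y_k = r·cos(φ/3 − 2πk/3) for k = 0, 1, 2 gives y = 5.637472, -0.948570, -4.688901.
λ_k = y_k − 0.666667 gives λ = 4.9708, -1.6152, -5.3556 (check: the sum is -2.0000 = tr M).

Hence λ_max = 4.9708 and λ_min = -5.3556.


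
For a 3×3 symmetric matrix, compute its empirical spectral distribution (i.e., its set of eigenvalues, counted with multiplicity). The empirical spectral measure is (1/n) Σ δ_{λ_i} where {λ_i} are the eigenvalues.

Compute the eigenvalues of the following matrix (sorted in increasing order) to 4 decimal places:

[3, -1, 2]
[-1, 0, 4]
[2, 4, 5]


Since M is real symmetric, all three eigenvalues are real; they are the roots of det(λI − M) = λ³ − (tr M) λ² + s λ − det M, where s is the sum of the principal 2×2 minors.
tr M = 3 + 0 + 5 = 8.
s = (3·0 − (-1)²) + (3·5 − 2²) + (0·5 − 4²) = -1 + 11 + (-16) = -6.
det M (expand along row 1) = 3·(-16) − (-1)·(-13) + 2·(-4) = -69.
Characteristic polynomial: λ³ − 8λ² − 6λ + 69 = 0.
Substitute λ = y + (tr M)/3 = y + 2.666667 to remove the quadratic term: y³ + p·y + q = 0 with p = s − (tr M)²/3 = -27.333333 and q = −2(tr M)³/27 + (tr M)·s/3 − det M = 15.074074.
Three real roots ⇒ use the trigonometric (Viète) form: r = 2√(−p/3) = 6.036923, φ = arccos(3q/(p·r)) = arccos(-0.274059) = 1.848407 rad.
y_k = r·cos(φ/3 − 2πk/3) for k = 0, 1, 2 gives y = 4.926840, 0.557841, -5.484681.
λ_k = y_k + 2.666667 gives λ = 7.5935, 3.2245, -2.8180 (check: the sum is 8.0000 = tr M).

Eigenvalues sorted in increasing order: [-2.8180, 3.2245, 7.5935].


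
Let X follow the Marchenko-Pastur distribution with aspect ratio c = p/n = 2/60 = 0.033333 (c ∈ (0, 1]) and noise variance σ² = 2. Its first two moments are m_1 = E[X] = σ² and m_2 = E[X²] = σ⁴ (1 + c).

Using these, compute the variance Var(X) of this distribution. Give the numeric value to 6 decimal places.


m_1 = E[X] = σ² = 2, so m_1² = 4.
m_2 = E[X²] = σ⁴ (1 + c) = 4 · (1 + 0.033333) = 4 · 1.033333 = 4.133333.
(Note m_2 − m_1² simplifies to c · σ⁴ = 0.033333 · 4.)

Var(X) = m_2 − m_1² = 4.133333 − 4 = 0.133333.


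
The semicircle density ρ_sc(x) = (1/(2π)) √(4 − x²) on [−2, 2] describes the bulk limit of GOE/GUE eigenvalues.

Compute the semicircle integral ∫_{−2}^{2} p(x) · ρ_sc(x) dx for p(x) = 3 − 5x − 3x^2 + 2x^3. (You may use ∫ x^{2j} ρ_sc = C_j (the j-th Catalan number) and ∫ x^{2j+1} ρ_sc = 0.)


Write p(x) = Σ a_i x^i, split into monomials and integrate each against ρ_sc separately.
Using ∫ x^{2j} ρ_sc = C_j = (1/(j+1)) C(2j, j) (Catalan numbers) and ∫ x^{2j+1} ρ_sc = 0 (odd monomials vanish by symmetry):
  i = 0 (even): a_0 · C_{0} = 3 · 1 = 3
  i = 1 (odd): ∫ x^1 ρ_sc = 0 (vanishes)
  i = 2 (even): a_2 · C_{1} = -3 · 1 = -3
  i = 3 (odd): ∫ x^3 ρ_sc = 0 (vanishes)

Summing the contributions: ∫_{−2}^{2} p(x) ρ_sc(x) dx = 3 + (-3) = 0.


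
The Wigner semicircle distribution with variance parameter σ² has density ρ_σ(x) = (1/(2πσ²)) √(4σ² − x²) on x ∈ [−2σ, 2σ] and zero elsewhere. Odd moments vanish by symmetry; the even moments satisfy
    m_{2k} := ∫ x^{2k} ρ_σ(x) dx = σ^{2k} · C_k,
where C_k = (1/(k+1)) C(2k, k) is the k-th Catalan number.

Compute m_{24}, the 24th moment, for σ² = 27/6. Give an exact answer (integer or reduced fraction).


By the scaled semicircle moment identity, m_{2k} = σ^{2k} · C_k with k = 12.
C_12 = (1/(k+1)) · C(2k, k) = (1/13) · C(24, 12) = (1/13) · 2704156 = 208012.
σ^{2k} = (σ²)^k = (27/6)^12 = 282429536481/4096.

Therefore m_{24} = σ^{24} · C_12 = (282429536481/4096) · 208012 = 14687183185621443/1024.


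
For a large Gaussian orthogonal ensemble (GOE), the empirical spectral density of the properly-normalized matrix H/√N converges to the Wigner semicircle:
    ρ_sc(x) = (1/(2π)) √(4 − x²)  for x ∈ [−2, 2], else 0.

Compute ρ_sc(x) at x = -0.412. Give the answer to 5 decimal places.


ρ_sc(x) = (1/(2π)) √(4 − x²). With x = -0.412:
  4 − x² = 4 − (-0.412)² = 4 − 0.169744 = 3.830256.
  √(4 − x²) = 1.957104.
  1/(2π) = 0.159155.
  ρ_sc(-0.412) = 0.159155 · 1.957104 = 0.311483.

Rounded to 5 decimal places: ρ_sc(-0.412) ≈ 0.31148.


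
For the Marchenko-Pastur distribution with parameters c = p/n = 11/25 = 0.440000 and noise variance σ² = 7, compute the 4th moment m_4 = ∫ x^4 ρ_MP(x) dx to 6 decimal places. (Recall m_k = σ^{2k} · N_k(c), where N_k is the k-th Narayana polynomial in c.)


E[X⁴] = σ⁸ (1 + 6c + 6c² + c³) (fourth MP moment). With σ² = 7 (so σ⁸ = 2401) and c = 11/25 = 0.440000: E[X⁴] = 2401 · (1 + 6·0.440000 + 6·(0.440000)² + (0.440000)³) = 2401 · 4.886784.

So E[X^4] = 11733.168384.


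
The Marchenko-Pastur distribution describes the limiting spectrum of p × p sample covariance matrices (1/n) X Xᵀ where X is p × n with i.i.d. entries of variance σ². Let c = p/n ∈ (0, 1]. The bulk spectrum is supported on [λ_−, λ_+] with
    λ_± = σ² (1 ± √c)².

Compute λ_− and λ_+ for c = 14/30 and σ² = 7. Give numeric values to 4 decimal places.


c = 14/30 = 0.466667; √c = 0.683130.
λ_− = σ² (1 − √c)² = 7 · (1 − 0.683130)² = 7 · (0.316870)² = 0.702846.
λ_+ = σ² (1 + √c)² = 7 · (1 + 0.683130)² = 7 · (1.683130)² = 19.830487.

Rounded to 4 decimal places: λ_− ≈ 0.7028, λ_+ ≈ 19.8305.


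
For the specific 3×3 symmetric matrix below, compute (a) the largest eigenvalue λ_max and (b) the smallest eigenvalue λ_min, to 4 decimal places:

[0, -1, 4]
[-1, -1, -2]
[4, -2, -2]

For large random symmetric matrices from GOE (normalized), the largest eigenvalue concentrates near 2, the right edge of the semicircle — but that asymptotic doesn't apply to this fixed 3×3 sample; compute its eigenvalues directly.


Since M is real symmetric, all three eigenvalues are real; they are the roots of det(λI − M) = λ³ − (tr M) λ² + s λ − det M, where s is the sum of the principal 2×2 minors.
tr M = 0 + (-1) + (-2) = -3.
s = (0·(-1) − (-1)²) + (0·(-2) − 4²) + ((-1)·(-2) − (-2)²) = -1 + (-16) + (-2) = -19.
det M (expand along row 1) = 0·(-2) − (-1)·10 + 4·6 = 34.
Characteristic polynomial: λ³ + 3λ² − 19λ − 34 = 0.
Substitute λ = y + (tr M)/3 = y − 1.000000 to remove the quadratic term: y³ + p·y + q = 0 with p = s − (tr M)²/3 = -22.000000 and q = −2(tr M)³/27 + (tr M)·s/3 − det M = -13.000000.
Three real roots ⇒ use the trigonometric (Viète) form: r = 2√(−p/3) = 5.416026, φ = arccos(3q/(p·r)) = arccos(0.327311) = 1.237339 rad.
y_k = r·cos(φ/3 − 2πk/3) for k = 0, 1, 2 gives y = 4.961853, -0.600765, -4.361088.
λ_k = y_k − 1.000000 gives λ = 3.9619, -1.6008, -5.3611 (check: the sum is -3.0000 = tr M).

Hence λ_max = 3.9619 and λ_min = -5.3611.


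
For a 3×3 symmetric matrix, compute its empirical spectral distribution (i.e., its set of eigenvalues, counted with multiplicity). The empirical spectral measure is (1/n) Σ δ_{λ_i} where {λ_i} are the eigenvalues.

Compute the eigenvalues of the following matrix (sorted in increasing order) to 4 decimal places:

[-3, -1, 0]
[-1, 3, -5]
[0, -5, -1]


Since M is real symmetric, all three eigenvalues are real; they are the roots of det(λI − M) = λ³ − (tr M) λ² + s λ − det M, where s is the sum of the principal 2×2 minors.
tr M = -3 + 3 + (-1) = -1.
s = ((-3)·3 − (-1)²) + ((-3)·(-1) − 0²) + (3·(-1) − (-5)²) = -10 + 3 + (-28) = -35.
det M (expand along row 1) = (-3)·(-28) − (-1)·1 + 0·5 = 85.
Characteristic polynomial: λ³ + λ² − 35λ − 85 = 0.
Substitute λ = y + (tr M)/3 = y − 0.333333 to remove the quadratic term: y³ + p·y + q = 0 with p = s − (tr M)²/3 = -35.333333 and q = −2(tr M)³/27 + (tr M)·s/3 − det M = -73.259259.
Three real roots ⇒ use the trigonometric (Viète) form: r = 2√(−p/3) = 6.863753, φ = arccos(3q/(p·r)) = arccos(0.906228) = 0.436521 rad.
y_k = r·cos(φ/3 − 2πk/3) for k = 0, 1, 2 gives y = 6.791221, -2.533739, -4.257482.
λ_k = y_k − 0.333333 gives λ = 6.4579, -2.8671, -4.5908 (check: the sum is -1.0000 = tr M).

Eigenvalues sorted in increasing order: [-4.5908, -2.8671, 6.4579].


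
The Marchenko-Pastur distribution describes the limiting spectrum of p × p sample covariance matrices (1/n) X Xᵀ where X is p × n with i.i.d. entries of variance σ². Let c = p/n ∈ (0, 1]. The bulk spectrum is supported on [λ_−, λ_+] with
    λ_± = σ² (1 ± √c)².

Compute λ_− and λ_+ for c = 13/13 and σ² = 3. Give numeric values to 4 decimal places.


c = 13/13 = 1.000000; √c = 1.000000.
λ_− = σ² (1 − √c)² = 3 · (1 − 1.000000)² = 3 · (0.000000)² = 0.000000.
λ_+ = σ² (1 + √c)² = 3 · (1 + 1.000000)² = 3 · (2.000000)² = 12.000000.

Rounded to 4 decimal places: λ_− ≈ 0.0000, λ_+ ≈ 12.0000.


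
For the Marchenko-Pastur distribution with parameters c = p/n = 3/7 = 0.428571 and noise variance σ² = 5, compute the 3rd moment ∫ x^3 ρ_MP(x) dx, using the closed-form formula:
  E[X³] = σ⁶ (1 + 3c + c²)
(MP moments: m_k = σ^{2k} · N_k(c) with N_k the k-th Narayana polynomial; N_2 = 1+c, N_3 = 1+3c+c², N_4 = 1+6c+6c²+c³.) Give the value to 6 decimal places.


E[X³] = σ⁶ (1 + 3c + c²) (third MP moment). With σ² = 5 (so σ⁶ = 125) and c = 3/7 = 0.428571: E[X³] = 125 · (1 + 3·0.428571 + (0.428571)²) = 125 · 2.469388.

So E[X^3] = 308.673469.


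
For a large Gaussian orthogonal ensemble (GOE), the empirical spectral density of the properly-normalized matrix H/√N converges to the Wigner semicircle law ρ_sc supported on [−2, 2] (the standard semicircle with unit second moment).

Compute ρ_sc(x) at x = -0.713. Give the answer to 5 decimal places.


ρ_sc(x) = (1/(2π)) √(4 − x²). With x = -0.713:
  4 − x² = 4 − (-0.713)² = 4 − 0.508369 = 3.491631.
  √(4 − x²) = 1.868591.
  1/(2π) = 0.159155.
  ρ_sc(-0.713) = 0.159155 · 1.868591 = 0.297395.

Rounded to 5 decimal places: ρ_sc(-0.713) ≈ 0.29740.


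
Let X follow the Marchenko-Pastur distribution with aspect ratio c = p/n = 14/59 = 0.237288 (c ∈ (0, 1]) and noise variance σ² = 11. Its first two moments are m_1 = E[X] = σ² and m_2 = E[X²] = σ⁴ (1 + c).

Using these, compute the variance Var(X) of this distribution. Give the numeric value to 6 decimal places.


m_1 = E[X] = σ² = 11, so m_1² = 121.
m_2 = E[X²] = σ⁴ (1 + c) = 121 · (1 + 0.237288) = 121 · 1.237288 = 149.711864.
(Note m_2 − m_1² simplifies to c · σ⁴ = 0.237288 · 121.)

Var(X) = m_2 − m_1² = 149.711864 − 121 = 28.711864.


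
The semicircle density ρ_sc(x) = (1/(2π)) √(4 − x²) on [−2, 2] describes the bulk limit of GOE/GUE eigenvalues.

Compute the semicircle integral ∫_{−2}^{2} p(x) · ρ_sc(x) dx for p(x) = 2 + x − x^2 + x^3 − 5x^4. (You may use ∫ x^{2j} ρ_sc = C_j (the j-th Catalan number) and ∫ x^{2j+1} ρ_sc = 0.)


Write p(x) = Σ a_i x^i, split into monomials and integrate each against ρ_sc separately.
Using ∫ x^{2j} ρ_sc = C_j = (1/(j+1)) C(2j, j) (Catalan numbers) and ∫ x^{2j+1} ρ_sc = 0 (odd monomials vanish by symmetry):
  i = 0 (even): a_0 · C_{0} = 2 · 1 = 2
  i = 1 (odd): ∫ x^1 ρ_sc = 0 (vanishes)
  i = 2 (even): a_2 · C_{1} = -1 · 1 = -1
  i = 3 (odd): ∫ x^3 ρ_sc = 0 (vanishes)
  i = 4 (even): a_4 · C_{2} = -5 · 2 = -10

Summing the contributions: ∫_{−2}^{2} p(x) ρ_sc(x) dx = 2 + (-1) + (-10) = -9.


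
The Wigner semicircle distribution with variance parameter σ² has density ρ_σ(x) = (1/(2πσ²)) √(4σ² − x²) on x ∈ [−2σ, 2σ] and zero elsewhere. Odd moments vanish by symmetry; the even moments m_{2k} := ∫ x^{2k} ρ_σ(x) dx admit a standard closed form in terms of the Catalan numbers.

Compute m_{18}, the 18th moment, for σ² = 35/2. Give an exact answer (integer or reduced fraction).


By the scaled semicircle moment identity, m_{2k} = σ^{2k} · C_k with k = 9.
C_9 = (1/(k+1)) · C(2k, k) = (1/10) · C(18, 9) = (1/10) · 48620 = 4862.
σ^{2k} = (σ²)^k = (35/2)^9 = 78815638671875/512.

Therefore m_{18} = σ^{18} · C_9 = (78815638671875/512) · 4862 = 191600817611328125/256.


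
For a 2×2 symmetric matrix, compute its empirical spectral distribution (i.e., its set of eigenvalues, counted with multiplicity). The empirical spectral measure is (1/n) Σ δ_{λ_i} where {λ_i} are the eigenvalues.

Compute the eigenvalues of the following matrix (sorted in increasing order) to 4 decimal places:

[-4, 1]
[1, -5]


Since M is real symmetric, both eigenvalues are real; they are the roots of det(λI − M) = λ² − (tr M) λ + det M.
tr M = -4 + (-5) = -9.
det M = (-4)·(-5) − 1² = 20 − 1 = 19.
Characteristic polynomial: λ² + 9λ + 19 = 0.
Discriminant Δ = (tr M)² − 4·det M = 81 − 76 = 5; √Δ = 2.236068.
λ = (tr M ± √Δ)/2 = (-9 ± 2.236068)/2, giving (tr M − √Δ)/2 = -5.6180 and (tr M + √Δ)/2 = -3.3820.

Eigenvalues sorted in increasing order: [-5.6180, -3.3820].


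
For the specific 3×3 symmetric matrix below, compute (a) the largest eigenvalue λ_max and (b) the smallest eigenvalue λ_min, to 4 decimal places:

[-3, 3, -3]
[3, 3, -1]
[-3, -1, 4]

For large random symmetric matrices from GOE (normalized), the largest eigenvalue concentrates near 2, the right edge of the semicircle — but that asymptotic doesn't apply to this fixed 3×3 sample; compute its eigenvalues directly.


Since M is real symmetric, all three eigenvalues are real; they are the roots of det(λI − M) = λ³ − (tr M) λ² + s λ − det M, where s is the sum of the principal 2×2 minors.
tr M = -3 + 3 + 4 = 4.
s = ((-3)·3 − 3²) + ((-3)·4 − (-3)²) + (3·4 − (-1)²) = -18 + (-21) + 11 = -28.
det M (expand along row 1) = (-3)·11 − 3·9 + (-3)·6 = -78.
Characteristic polynomial: λ³ − 4λ² − 28λ + 78 = 0.
Substitute λ = y + (tr M)/3 = y + 1.333333 to remove the quadratic term: y³ + p·y + q = 0 with p = s − (tr M)²/3 = -33.333333 and q = −2(tr M)³/27 + (tr M)·s/3 − det M = 35.925926.
Three real roots ⇒ use the trigonometric (Viète) form: r = 2√(−p/3) = 6.666667, φ = arccos(3q/(p·r)) = arccos(-0.485000) = 2.077159 rad.
y_k = r·cos(φ/3 − 2πk/3) for k = 0, 1, 2 gives y = 5.131498, 1.119916, -6.251414.
λ_k = y_k + 1.333333 gives λ = 6.4648, 2.4532, -4.9181 (check: the sum is 4.0000 = tr M).

Hence λ_max = 6.4648 and λ_min = -4.9181.


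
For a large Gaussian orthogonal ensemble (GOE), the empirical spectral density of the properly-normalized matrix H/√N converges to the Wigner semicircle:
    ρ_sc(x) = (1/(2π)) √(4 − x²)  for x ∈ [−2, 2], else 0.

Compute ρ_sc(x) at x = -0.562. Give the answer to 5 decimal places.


ρ_sc(x) = (1/(2π)) √(4 − x²). With x = -0.562:
  4 − x² = 4 − (-0.562)² = 4 − 0.315844 = 3.684156.
  √(4 − x²) = 1.919416.
  1/(2π) = 0.159155.
  ρ_sc(-0.562) = 0.159155 · 1.919416 = 0.305484.

Rounded to 5 decimal places: ρ_sc(-0.562) ≈ 0.30548.


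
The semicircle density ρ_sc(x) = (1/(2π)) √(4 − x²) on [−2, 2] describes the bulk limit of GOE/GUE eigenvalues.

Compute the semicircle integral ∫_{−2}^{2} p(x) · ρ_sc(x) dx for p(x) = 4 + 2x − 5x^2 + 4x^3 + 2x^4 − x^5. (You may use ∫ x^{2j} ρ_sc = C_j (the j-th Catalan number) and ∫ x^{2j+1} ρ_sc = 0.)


Write p(x) = Σ a_i x^i, split into monomials and integrate each against ρ_sc separately.
Using ∫ x^{2j} ρ_sc = C_j = (1/(j+1)) C(2j, j) (Catalan numbers) and ∫ x^{2j+1} ρ_sc = 0 (odd monomials vanish by symmetry):
  i = 0 (even): a_0 · C_{0} = 4 · 1 = 4
  i = 1 (odd): ∫ x^1 ρ_sc = 0 (vanishes)
  i = 2 (even): a_2 · C_{1} = -5 · 1 = -5
  i = 3 (odd): ∫ x^3 ρ_sc = 0 (vanishes)
  i = 4 (even): a_4 · C_{2} = 2 · 2 = 4
  i = 5 (odd): ∫ x^5 ρ_sc = 0 (vanishes)

Summing the contributions: ∫_{−2}^{2} p(x) ρ_sc(x) dx = 4 + (-5) + 4 = 3.


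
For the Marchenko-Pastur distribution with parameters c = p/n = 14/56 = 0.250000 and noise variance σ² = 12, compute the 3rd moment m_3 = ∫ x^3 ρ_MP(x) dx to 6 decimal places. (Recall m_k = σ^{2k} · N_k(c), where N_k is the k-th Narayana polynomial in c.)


E[X³] = σ⁶ (1 + 3c + c²) (third MP moment). With σ² = 12 (so σ⁶ = 1728) and c = 14/56 = 0.250000: E[X³] = 1728 · (1 + 3·0.250000 + (0.250000)²) = 1728 · 1.812500.

So E[X^3] = 3132.000000.


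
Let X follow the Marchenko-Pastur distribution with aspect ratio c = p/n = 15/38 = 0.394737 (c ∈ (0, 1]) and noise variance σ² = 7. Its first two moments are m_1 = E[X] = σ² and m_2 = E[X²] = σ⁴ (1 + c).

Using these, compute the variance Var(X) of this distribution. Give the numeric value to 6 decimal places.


m_1 = E[X] = σ² = 7, so m_1² = 49.
m_2 = E[X²] = σ⁴ (1 + c) = 49 · (1 + 0.394737) = 49 · 1.394737 = 68.342105.
(Note m_2 − m_1² simplifies to c · σ⁴ = 0.394737 · 49.)

Var(X) = m_2 − m_1² = 68.342105 − 49 = 19.342105.


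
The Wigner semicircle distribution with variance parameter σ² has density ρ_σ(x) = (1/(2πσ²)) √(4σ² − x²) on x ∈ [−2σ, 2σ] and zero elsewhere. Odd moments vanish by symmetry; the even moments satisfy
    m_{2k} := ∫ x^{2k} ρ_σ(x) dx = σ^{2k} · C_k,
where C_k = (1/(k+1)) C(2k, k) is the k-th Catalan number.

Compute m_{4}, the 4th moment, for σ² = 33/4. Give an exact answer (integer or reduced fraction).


By the scaled semicircle moment identity, m_{2k} = σ^{2k} · C_k with k = 2.
C_2 = (1/(k+1)) · C(2k, k) = (1/3) · C(4, 2) = (1/3) · 6 = 2.
σ^{2k} = (σ²)^k = (33/4)^2 = 1089/16.

Therefore m_{4} = σ^{4} · C_2 = (1089/16) · 2 = 1089/8.


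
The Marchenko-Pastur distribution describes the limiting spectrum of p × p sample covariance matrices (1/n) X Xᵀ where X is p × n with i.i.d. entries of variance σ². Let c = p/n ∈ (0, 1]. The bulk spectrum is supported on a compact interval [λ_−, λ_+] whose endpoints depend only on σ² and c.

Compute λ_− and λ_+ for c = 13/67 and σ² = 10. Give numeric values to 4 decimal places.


c = 13/67 = 0.194030; √c = 0.440488.
λ_− = σ² (1 − √c)² = 10 · (1 − 0.440488)² = 10 · (0.559512)² = 3.130535.
λ_+ = σ² (1 + √c)² = 10 · (1 + 0.440488)² = 10 · (1.440488)² = 20.750062.

Rounded to 4 decimal places: λ_− ≈ 3.1305, λ_+ ≈ 20.7501.


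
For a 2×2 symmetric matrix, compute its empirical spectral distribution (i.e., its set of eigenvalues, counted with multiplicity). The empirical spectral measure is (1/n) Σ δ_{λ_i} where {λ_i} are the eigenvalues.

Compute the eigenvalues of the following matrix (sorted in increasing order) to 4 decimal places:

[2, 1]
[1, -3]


Since M is real symmetric, both eigenvalues are real; they are the roots of det(λI − M) = λ² − (tr M) λ + det M.
tr M = 2 + (-3) = -1.
det M = 2·(-3) − 1² = -6 − 1 = -7.
Characteristic polynomial: λ² + λ − 7 = 0.
Discriminant Δ = (tr M)² − 4·det M = 1 − (-28) = 29; √Δ = 5.385165.
λ = (tr M ± √Δ)/2 = (-1 ± 5.385165)/2, giving (tr M − √Δ)/2 = -3.1926 and (tr M + √Δ)/2 = 2.1926.

Eigenvalues sorted in increasing order: [-3.1926, 2.1926].


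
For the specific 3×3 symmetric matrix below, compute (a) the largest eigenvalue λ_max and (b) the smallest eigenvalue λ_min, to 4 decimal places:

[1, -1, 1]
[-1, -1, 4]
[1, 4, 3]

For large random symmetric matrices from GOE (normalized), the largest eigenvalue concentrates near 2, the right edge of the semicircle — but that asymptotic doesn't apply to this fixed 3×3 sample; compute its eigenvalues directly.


Since M is real symmetric, all three eigenvalues are real; they are the roots of det(λI − M) = λ³ − (tr M) λ² + s λ − det M, where s is the sum of the principal 2×2 minors.
tr M = 1 + (-1) + 3 = 3.
s = (1·(-1) − (-1)²) + (1·3 − 1²) + ((-1)·3 − 4²) = -2 + 2 + (-19) = -19.
det M (expand along row 1) = 1·(-19) − (-1)·(-7) + 1·(-3) = -29.
Characteristic polynomial: λ³ − 3λ² − 19λ + 29 = 0.
Substitute λ = y + (tr M)/3 = y + 1.000000 to remove the quadratic term: y³ + p·y + q = 0 with p = s − (tr M)²/3 = -22.000000 and q = −2(tr M)³/27 + (tr M)·s/3 − det M = 8.000000.
Three real roots ⇒ use the trigonometric (Viète) form: r = 2√(−p/3) = 5.416026, φ = arccos(3q/(p·r)) = arccos(-0.201422) = 1.773606 rad.
y_k = r·cos(φ/3 − 2πk/3) for k = 0, 1, 2 gives y = 4.496771, 0.365862, -4.862633.
λ_k = y_k + 1.000000 gives λ = 5.4968, 1.3659, -3.8626 (check: the sum is 3.0000 = tr M).

Hence λ_max = 5.4968 and λ_min = -3.8626.


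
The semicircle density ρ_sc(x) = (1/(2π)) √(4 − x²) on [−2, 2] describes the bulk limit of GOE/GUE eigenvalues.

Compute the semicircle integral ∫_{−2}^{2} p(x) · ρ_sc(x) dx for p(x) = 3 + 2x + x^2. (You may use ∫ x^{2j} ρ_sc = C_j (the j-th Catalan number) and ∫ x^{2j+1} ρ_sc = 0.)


Write p(x) = Σ a_i x^i, split into monomials and integrate each against ρ_sc separately.
Using ∫ x^{2j} ρ_sc = C_j = (1/(j+1)) C(2j, j) (Catalan numbers) and ∫ x^{2j+1} ρ_sc = 0 (odd monomials vanish by symmetry):
  i = 0 (even): a_0 · C_{0} = 3 · 1 = 3
  i = 1 (odd): ∫ x^1 ρ_sc = 0 (vanishes)
  i = 2 (even): a_2 · C_{1} = 1 · 1 = 1

Summing the contributions: ∫_{−2}^{2} p(x) ρ_sc(x) dx = 3 + 1 = 4.
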